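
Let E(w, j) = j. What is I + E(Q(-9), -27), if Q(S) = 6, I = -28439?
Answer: -28466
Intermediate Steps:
I + E(Q(-9), -27) = -28439 - 27 = -28466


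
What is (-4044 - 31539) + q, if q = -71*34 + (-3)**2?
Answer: -37988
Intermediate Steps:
q = -2405 (q = -2414 + 9 = -2405)
(-4044 - 31539) + q = (-4044 - 31539) - 2405 = -35583 - 2405 = -37988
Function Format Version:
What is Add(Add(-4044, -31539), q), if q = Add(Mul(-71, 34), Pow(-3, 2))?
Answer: -37988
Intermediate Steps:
q = -2405 (q = Add(-2414, 9) = -2405)
Add(Add(-4044, -31539), q) = Add(Add(-4044, -31539), -2405) = Add(-35583, -2405) = -37988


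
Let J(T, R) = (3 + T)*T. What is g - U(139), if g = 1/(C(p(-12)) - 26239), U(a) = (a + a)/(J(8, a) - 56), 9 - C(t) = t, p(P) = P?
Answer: -1822159/209744 ≈ -8.6875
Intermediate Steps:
C(t) = 9 - t
J(T, R) = T*(3 + T)
U(a) = a/16 (U(a) = (a + a)/(8*(3 + 8) - 56) = (2*a)/(8*11 - 56) = (2*a)/(88 - 56) = (2*a)/32 = (2*a)*(1/32) = a/16)
g = -1/26218 (g = 1/((9 - 1*(-12)) - 26239) = 1/((9 + 12) - 26239) = 1/(21 - 26239) = 1/(-26218) = -1/26218 ≈ -3.8142e-5)
g - U(139) = -1/26218 - 139/16 = -1822159/209744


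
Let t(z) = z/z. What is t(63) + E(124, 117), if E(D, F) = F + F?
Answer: 235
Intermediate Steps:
E(D, F) = 2*F
t(z) = 1
t(63) + E(124, 117) = 1 + 2*117 = 1 + 234 = 235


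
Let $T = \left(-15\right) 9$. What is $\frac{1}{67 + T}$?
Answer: $- \frac{1}{68} \approx -0.014706$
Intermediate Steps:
$T = -135$
$\frac{1}{67 + T} = \frac{1}{67 - 135} = \frac{1}{-68} = - \frac{1}{68}$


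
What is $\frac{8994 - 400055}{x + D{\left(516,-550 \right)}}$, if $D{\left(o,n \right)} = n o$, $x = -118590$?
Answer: $\frac{391061}{402390} \approx 0.97185$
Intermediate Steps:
$\frac{8994 - 400055}{x + D{\left(516,-550 \right)}} = \frac{8994 - 400055}{-118590 - 283800} = - \frac{391061}{-118590 - 283800} = - \frac{391061}{-402390} = \left(-391061\right) \left(- \frac{1}{402390}\right) = \frac{391061}{402390}$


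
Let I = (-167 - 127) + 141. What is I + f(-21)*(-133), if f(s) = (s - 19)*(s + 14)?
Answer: -37393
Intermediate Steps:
f(s) = (-19 + s)*(14 + s)
I = -153 (I = -294 + 141 = -153)
I + f(-21)*(-133) = -153 + (-266 + (-21)**2 - 5*(-21))*(-133) = -153 + (-266 + 441 + 105)*(-133) = -153 + 280*(-133) = -153 - 37240 = -37393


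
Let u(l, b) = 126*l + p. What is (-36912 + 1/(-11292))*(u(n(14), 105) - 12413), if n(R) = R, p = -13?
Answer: 740671911985/1882 ≈ 3.9356e+8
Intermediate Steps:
u(l, b) = -13 + 126*l (u(l, b) = 126*l - 13 = -13 + 126*l)
(-36912 + 1/(-11292))*(u(n(14), 105) - 12413) = (-36912 + 1/(-11292))*((-13 + 126*14) - 12413) = (-36912 - 1/11292)*((-13 + 1764) - 12413) = -416810305*(1751 - 12413)/11292 = -416810305/11292*(-10662) = 740671911985/1882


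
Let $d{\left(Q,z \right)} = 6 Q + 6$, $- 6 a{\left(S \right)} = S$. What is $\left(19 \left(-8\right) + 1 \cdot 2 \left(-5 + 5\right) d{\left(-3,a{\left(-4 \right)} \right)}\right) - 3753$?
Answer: $-3905$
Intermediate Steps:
$a{\left(S \right)} = - \frac{S}{6}$
$d{\left(Q,z \right)} = 6 + 6 Q$
$\left(19 \left(-8\right) + 1 \cdot 2 \left(-5 + 5\right) d{\left(-3,a{\left(-4 \right)} \right)}\right) - 3753 = \left(19 \left(-8\right) + 1 \cdot 2 \left(-5 + 5\right) \left(6 + 6 \left(-3\right)\right)\right) - 3753 = \left(-152 + 1 \cdot 2 \cdot 0 \left(6 - 18\right)\right) - 3753 = \left(-152 + 1 \cdot 0 \left(-12\right)\right) - 3753 = \left(-152 + 0 \left(-12\right)\right) - 3753 = \left(-152 + 0\right) - 3753 = -152 - 3753 = -3905$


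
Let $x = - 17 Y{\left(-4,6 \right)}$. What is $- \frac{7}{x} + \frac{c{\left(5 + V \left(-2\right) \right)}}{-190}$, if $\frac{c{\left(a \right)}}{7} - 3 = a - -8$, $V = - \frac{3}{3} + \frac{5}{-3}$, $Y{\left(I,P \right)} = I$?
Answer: $- \frac{17227}{19380} \approx -0.88891$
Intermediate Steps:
$V = - \frac{8}{3}$ ($V = \left(-3\right) \frac{1}{3} + 5 \left(- \frac{1}{3}\right) = -1 - \frac{5}{3} = - \frac{8}{3} \approx -2.6667$)
$c{\left(a \right)} = 77 + 7 a$ ($c{\left(a \right)} = 21 + 7 \left(a - -8\right) = 21 + 7 \left(a + 8\right) = 21 + 7 \left(8 + a\right) = 21 + \left(56 + 7 a\right) = 77 + 7 a$)
$x = 68$ ($x = \left(-17\right) \left(-4\right) = 68$)
$- \frac{7}{x} + \frac{c{\left(5 + V \left(-2\right) \right)}}{-190} = - \frac{7}{68} + \frac{77 + 7 \left(5 - - \frac{16}{3}\right)}{-190} = \left(-7\right) \frac{1}{68} + \left(77 + 7 \left(5 + \frac{16}{3}\right)\right) \left(- \frac{1}{190}\right) = - \frac{7}{68} + \left(77 + 7 \cdot \frac{31}{3}\right) \left(- \frac{1}{190}\right) = - \frac{7}{68} + \left(77 + \frac{217}{3}\right) \left(- \frac{1}{190}\right) = - \frac{7}{68} + \frac{448}{3} \left(- \frac{1}{190}\right) = - \frac{7}{68} - \frac{224}{285} = - \frac{17227}{19380}$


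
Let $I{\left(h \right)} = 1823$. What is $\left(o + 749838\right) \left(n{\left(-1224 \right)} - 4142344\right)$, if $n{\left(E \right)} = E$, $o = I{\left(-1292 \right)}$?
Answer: $-3114558466448$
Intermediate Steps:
$o = 1823$
$\left(o + 749838\right) \left(n{\left(-1224 \right)} - 4142344\right) = \left(1823 + 749838\right) \left(-1224 - 4142344\right) = 751661 \left(-4143568\right) = -3114558466448$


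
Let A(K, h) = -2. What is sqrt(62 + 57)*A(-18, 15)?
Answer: -2*sqrt(119) ≈ -21.817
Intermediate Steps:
sqrt(62 + 57)*A(-18, 15) = sqrt(62 + 57)*(-2) = sqrt(119)*(-2) = -2*sqrt(119)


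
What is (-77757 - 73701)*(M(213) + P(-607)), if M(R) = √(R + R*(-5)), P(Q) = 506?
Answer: -76637748 - 302916*I*√213 ≈ -7.6638e+7 - 4.4209e+6*I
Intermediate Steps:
M(R) = 2*√(-R) (M(R) = √(R - 5*R) = √(-4*R) = 2*√(-R))
(-77757 - 73701)*(M(213) + P(-607)) = (-77757 - 73701)*(2*√(-1*213) + 506) = -151458*(2*√(-213) + 506) = -151458*(2*(I*√213) + 506) = -151458*(2*I*√213 + 506) = -151458*(506 + 2*I*√213) = -76637748 - 302916*I*√213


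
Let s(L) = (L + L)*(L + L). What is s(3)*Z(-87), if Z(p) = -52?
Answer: -1872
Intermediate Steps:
s(L) = 4*L**2 (s(L) = (2*L)*(2*L) = 4*L**2)
s(3)*Z(-87) = (4*3**2)*(-52) = (4*9)*(-52) = 36*(-52) = -1872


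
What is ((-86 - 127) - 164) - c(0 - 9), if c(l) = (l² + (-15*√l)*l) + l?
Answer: -449 - 405*I ≈ -449.0 - 405.0*I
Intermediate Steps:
c(l) = l + l² - 15*l^(3/2) (c(l) = (l² - 15*l^(3/2)) + l = l + l² - 15*l^(3/2))
((-86 - 127) - 164) - c(0 - 9) = ((-86 - 127) - 164) - ((0 - 9) + (0 - 9)² - 15*(0 - 9)^(3/2)) = (-213 - 164) - (-9 + (-9)² - (-405)*I) = -377 - (-9 + 81 - (-405)*I) = -377 - (-9 + 81 + 405*I) = -377 - (72 + 405*I) = -377 + (-72 - 405*I) = -449 - 405*I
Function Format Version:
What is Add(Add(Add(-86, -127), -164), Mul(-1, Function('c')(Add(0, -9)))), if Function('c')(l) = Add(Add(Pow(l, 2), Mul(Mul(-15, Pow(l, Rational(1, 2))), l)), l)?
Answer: Add(-449, Mul(-405, I)) ≈ Add(-449.00, Mul(-405.00, I))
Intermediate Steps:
Function('c')(l) = Add(l, Pow(l, 2), Mul(-15, Pow(l, Rational(3, 2)))) (Function('c')(l) = Add(Add(Pow(l, 2), Mul(-15, Pow(l, Rational(3, 2)))), l) = Add(l, Pow(l, 2), Mul(-15, Pow(l, Rational(3, 2)))))
Add(Add(Add(-86, -127), -164), Mul(-1, Function('c')(Add(0, -9)))) = Add(Add(Add(-86, -127), -164), Mul(-1, Add(Add(0, -9), Pow(Add(0, -9), 2), Mul(-15, Pow(Add(0, -9), Rational(3, 2)))))) = Add(Add(-213, -164), Mul(-1, Add(-9, Pow(-9, 2), Mul(-15, Pow(-9, Rational(3, 2)))))) = Add(-377, Mul(-1, Add(-9, 81, Mul(-15, Mul(-27, I))))) = Add(-377, Mul(-1, Add(-9, 81, Mul(405, I)))) = Add(-377, Mul(-1, Add(72, Mul(405, I)))) = Add(-377, Add(-72, Mul(-405, I))) = Add(-449, Mul(-405, I))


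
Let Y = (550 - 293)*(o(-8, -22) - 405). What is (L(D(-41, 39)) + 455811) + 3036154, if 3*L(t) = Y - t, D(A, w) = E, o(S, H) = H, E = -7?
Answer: 10366163/3 ≈ 3.4554e+6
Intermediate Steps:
D(A, w) = -7
Y = -109739 (Y = (550 - 293)*(-22 - 405) = 257*(-427) = -109739)
L(t) = -109739/3 - t/3 (L(t) = (-109739 - t)/3 = -109739/3 - t/3)
(L(D(-41, 39)) + 455811) + 3036154 = ((-109739/3 - ⅓*(-7)) + 455811) + 3036154 = ((-109739/3 + 7/3) + 455811) + 3036154 = (-109732/3 + 455811) + 3036154 = 1257701/3 + 3036154 = 10366163/3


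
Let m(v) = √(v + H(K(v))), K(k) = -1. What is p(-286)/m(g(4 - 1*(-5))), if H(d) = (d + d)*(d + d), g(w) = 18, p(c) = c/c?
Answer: √22/22 ≈ 0.21320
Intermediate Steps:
p(c) = 1
H(d) = 4*d² (H(d) = (2*d)*(2*d) = 4*d²)
m(v) = √(4 + v) (m(v) = √(v + 4*(-1)²) = √(v + 4*1) = √(v + 4) = √(4 + v))
p(-286)/m(g(4 - 1*(-5))) = 1/√(4 + 18) = 1/√22 = 1*(√22/22) = √22/22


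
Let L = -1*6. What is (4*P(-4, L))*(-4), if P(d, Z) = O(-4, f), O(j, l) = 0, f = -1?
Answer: 0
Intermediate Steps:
L = -6
P(d, Z) = 0
(4*P(-4, L))*(-4) = (4*0)*(-4) = 0*(-4) = 0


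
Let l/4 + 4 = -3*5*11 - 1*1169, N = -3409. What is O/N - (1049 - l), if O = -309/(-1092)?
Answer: -7942847379/1240876 ≈ -6401.0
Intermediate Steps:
O = 103/364 (O = -309*(-1/1092) = 103/364 ≈ 0.28297)
l = -5352 (l = -16 + 4*(-3*5*11 - 1*1169) = -16 + 4*(-15*11 - 1169) = -16 + 4*(-165 - 1169) = -16 + 4*(-1334) = -16 - 5336 = -5352)
O/N - (1049 - l) = (103/364)/(-3409) - (1049 - 1*(-5352)) = (103/364)*(-1/3409) - (1049 + 5352) = -103/1240876 - 1*6401 = -103/1240876 - 6401 = -7942847379/1240876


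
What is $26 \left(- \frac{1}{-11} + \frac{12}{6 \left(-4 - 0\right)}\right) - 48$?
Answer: $- \frac{645}{11} \approx -58.636$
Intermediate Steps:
$26 \left(- \frac{1}{-11} + \frac{12}{6 \left(-4 - 0\right)}\right) - 48 = 26 \left(\left(-1\right) \left(- \frac{1}{11}\right) + \frac{12}{6 \left(-4 + 0\right)}\right) - 48 = 26 \left(\frac{1}{11} + \frac{12}{6 \left(-4\right)}\right) - 48 = 26 \left(\frac{1}{11} + \frac{12}{-24}\right) - 48 = 26 \left(\frac{1}{11} + 12 \left(- \frac{1}{24}\right)\right) - 48 = 26 \left(\frac{1}{11} - \frac{1}{2}\right) - 48 = 26 \left(- \frac{9}{22}\right) - 48 = - \frac{117}{11} - 48 = - \frac{645}{11}$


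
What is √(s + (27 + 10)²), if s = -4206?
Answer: I*√2837 ≈ 53.263*I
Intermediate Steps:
√(s + (27 + 10)²) = √(-4206 + (27 + 10)²) = √(-4206 + 37²) = √(-4206 + 1369) = √(-2837) = I*√2837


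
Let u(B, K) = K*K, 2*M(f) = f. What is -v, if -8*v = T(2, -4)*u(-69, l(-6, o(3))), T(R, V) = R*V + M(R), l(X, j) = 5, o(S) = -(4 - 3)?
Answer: -175/8 ≈ -21.875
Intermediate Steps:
M(f) = f/2
o(S) = -1 (o(S) = -1*1 = -1)
T(R, V) = R/2 + R*V (T(R, V) = R*V + R/2 = R/2 + R*V)
u(B, K) = K**2
v = 175/8 (v = -2*(1/2 - 4)*5**2/8 = -2*(-7/2)*25/8 = -(-7)*25/8 = -1/8*(-175) = 175/8 ≈ 21.875)
-v = -1*175/8 = -175/8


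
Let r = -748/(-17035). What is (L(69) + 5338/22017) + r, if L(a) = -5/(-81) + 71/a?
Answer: 320736725746/232912008495 ≈ 1.3771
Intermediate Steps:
L(a) = 5/81 + 71/a (L(a) = -5*(-1/81) + 71/a = 5/81 + 71/a)
r = 748/17035 (r = -748*(-1/17035) = 748/17035 ≈ 0.043910)
(L(69) + 5338/22017) + r = ((5/81 + 71/69) + 5338/22017) + 748/17035 = (2032/1863 + 5338/22017) + 748/17035 = 18227746/13672557 + 748/17035 = 320736725746/232912008495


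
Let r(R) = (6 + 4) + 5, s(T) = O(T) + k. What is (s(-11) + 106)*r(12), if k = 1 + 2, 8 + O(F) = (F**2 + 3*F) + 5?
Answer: 2910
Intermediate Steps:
O(F) = -3 + F**2 + 3*F (O(F) = -8 + ((F**2 + 3*F) + 5) = -8 + (5 + F**2 + 3*F) = -3 + F**2 + 3*F)
k = 3
s(T) = T**2 + 3*T (s(T) = (-3 + T**2 + 3*T) + 3 = T**2 + 3*T)
r(R) = 15 (r(R) = 10 + 5 = 15)
(s(-11) + 106)*r(12) = (-11*(3 - 11) + 106)*15 = (-11*(-8) + 106)*15 = (88 + 106)*15 = 194*15 = 2910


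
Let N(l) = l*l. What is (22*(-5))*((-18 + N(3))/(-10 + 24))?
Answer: 495/7 ≈ 70.714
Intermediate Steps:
N(l) = l**2
(22*(-5))*((-18 + N(3))/(-10 + 24)) = (22*(-5))*((-18 + 3**2)/(-10 + 24)) = -110*(-18 + 9)/14 = -(-990)/14 = -110*(-9/14) = 495/7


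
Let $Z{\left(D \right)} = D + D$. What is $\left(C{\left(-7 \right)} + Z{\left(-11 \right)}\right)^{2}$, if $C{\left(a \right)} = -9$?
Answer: $961$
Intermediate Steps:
$Z{\left(D \right)} = 2 D$
$\left(C{\left(-7 \right)} + Z{\left(-11 \right)}\right)^{2} = \left(-9 + 2 \left(-11\right)\right)^{2} = \left(-9 - 22\right)^{2} = \left(-31\right)^{2} = 961$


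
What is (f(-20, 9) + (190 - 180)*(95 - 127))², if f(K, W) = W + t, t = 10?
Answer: 90601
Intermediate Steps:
f(K, W) = 10 + W (f(K, W) = W + 10 = 10 + W)
(f(-20, 9) + (190 - 180)*(95 - 127))² = ((10 + 9) + (190 - 180)*(95 - 127))² = (19 + 10*(-32))² = (19 - 320)² = (-301)² = 90601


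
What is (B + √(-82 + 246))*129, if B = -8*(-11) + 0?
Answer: 11352 + 258*√41 ≈ 13004.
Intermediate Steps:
B = 88 (B = 88 + 0 = 88)
(B + √(-82 + 246))*129 = (88 + √(-82 + 246))*129 = (88 + √164)*129 = (88 + 2*√41)*129 = 11352 + 258*√41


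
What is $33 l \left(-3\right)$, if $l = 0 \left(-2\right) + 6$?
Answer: $-594$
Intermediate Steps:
$l = 6$ ($l = 0 + 6 = 6$)
$33 l \left(-3\right) = 33 \cdot 6 \left(-3\right) = 198 \left(-3\right) = -594$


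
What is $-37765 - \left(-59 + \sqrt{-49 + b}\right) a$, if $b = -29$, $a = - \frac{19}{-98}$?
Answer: $- \frac{3699849}{98} - \frac{19 i \sqrt{78}}{98} \approx -37754.0 - 1.7123 i$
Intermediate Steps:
$a = \frac{19}{98}$ ($a = \left(-19\right) \left(- \frac{1}{98}\right) = \frac{19}{98} \approx 0.19388$)
$-37765 - \left(-59 + \sqrt{-49 + b}\right) a = -37765 - \left(-59 + \sqrt{-49 - 29}\right) \frac{19}{98} = -37765 - \left(-59 + \sqrt{-78}\right) \frac{19}{98} = -37765 - \left(-59 + i \sqrt{78}\right) \frac{19}{98} = -37765 - \left(- \frac{1121}{98} + \frac{19 i \sqrt{78}}{98}\right) = -37765 + \left(\frac{1121}{98} - \frac{19 i \sqrt{78}}{98}\right) = - \frac{3699849}{98} - \frac{19 i \sqrt{78}}{98}$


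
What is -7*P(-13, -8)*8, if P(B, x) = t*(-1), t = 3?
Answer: 168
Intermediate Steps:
P(B, x) = -3 (P(B, x) = 3*(-1) = -3)
-7*P(-13, -8)*8 = -(-21)*8 = -7*(-24) = 168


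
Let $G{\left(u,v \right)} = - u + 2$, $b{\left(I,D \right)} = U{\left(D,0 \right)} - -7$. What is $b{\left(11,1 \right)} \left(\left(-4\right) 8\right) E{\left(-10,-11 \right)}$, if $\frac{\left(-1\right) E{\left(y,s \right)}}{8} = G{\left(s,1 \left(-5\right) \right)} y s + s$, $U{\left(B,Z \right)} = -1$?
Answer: $2179584$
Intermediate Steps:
$b{\left(I,D \right)} = 6$ ($b{\left(I,D \right)} = -1 - -7 = -1 + 7 = 6$)
$G{\left(u,v \right)} = 2 - u$
$E{\left(y,s \right)} = - 8 s - 8 s y \left(2 - s\right)$ ($E{\left(y,s \right)} = - 8 \left(\left(2 - s\right) y s + s\right) = - 8 \left(y \left(2 - s\right) s + s\right) = - 8 \left(s y \left(2 - s\right) + s\right) = - 8 \left(s + s y \left(2 - s\right)\right) = - 8 s - 8 s y \left(2 - s\right)$)
$b{\left(11,1 \right)} \left(\left(-4\right) 8\right) E{\left(-10,-11 \right)} = 6 \left(\left(-4\right) 8\right) 8 \left(-11\right) \left(-1 - 10 \left(-2 - 11\right)\right) = 6 \left(-32\right) 8 \left(-11\right) \left(-1 - -130\right) = - 192 \cdot 8 \left(-11\right) \left(-1 + 130\right) = - 192 \cdot 8 \left(-11\right) 129 = \left(-192\right) \left(-11352\right) = 2179584$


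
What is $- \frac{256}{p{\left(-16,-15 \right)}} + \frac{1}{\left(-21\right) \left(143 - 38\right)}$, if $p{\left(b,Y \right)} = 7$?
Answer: $- \frac{80641}{2205} \approx -36.572$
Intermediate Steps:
$- \frac{256}{p{\left(-16,-15 \right)}} + \frac{1}{\left(-21\right) \left(143 - 38\right)} = - \frac{256}{7} + \frac{1}{\left(-21\right) \left(143 - 38\right)} = \left(-256\right) \frac{1}{7} - \frac{1}{21 \left(143 - 38\right)} = - \frac{256}{7} - \frac{1}{21 \cdot 105} = - \frac{256}{7} - \frac{1}{2205} = - \frac{80641}{2205}$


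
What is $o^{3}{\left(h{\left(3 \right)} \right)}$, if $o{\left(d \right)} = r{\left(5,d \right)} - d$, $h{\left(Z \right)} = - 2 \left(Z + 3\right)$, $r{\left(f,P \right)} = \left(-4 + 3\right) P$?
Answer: $13824$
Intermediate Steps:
$r{\left(f,P \right)} = - P$
$h{\left(Z \right)} = -6 - 2 Z$ ($h{\left(Z \right)} = - 2 \left(3 + Z\right) = -6 - 2 Z$)
$o{\left(d \right)} = - 2 d$ ($o{\left(d \right)} = - d - d = - 2 d$)
$o^{3}{\left(h{\left(3 \right)} \right)} = \left(- 2 \left(-6 - 6\right)\right)^{3} = \left(\left(-2\right) \left(-12\right)\right)^{3} = 24^{3} = 13824$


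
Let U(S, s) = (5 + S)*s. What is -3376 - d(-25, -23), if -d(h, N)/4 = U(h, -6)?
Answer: -2896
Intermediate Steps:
U(S, s) = s*(5 + S)
d(h, N) = 120 + 24*h (d(h, N) = -(-24)*(5 + h) = -4*(-30 - 6*h) = 120 + 24*h)
-3376 - d(-25, -23) = -3376 - (120 + 24*(-25)) = -3376 - (120 - 600) = -3376 - 1*(-480) = -3376 + 480 = -2896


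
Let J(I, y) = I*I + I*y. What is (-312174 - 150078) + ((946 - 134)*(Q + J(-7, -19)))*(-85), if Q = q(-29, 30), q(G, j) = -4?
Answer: -12747812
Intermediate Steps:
J(I, y) = I² + I*y
Q = -4
(-312174 - 150078) + ((946 - 134)*(Q + J(-7, -19)))*(-85) = (-312174 - 150078) + ((946 - 134)*(-4 - 7*(-7 - 19)))*(-85) = -462252 + (812*(-4 - 7*(-26)))*(-85) = -462252 + (812*(-4 + 182))*(-85) = -462252 + (812*178)*(-85) = -462252 + 144536*(-85) = -462252 - 12285560 = -12747812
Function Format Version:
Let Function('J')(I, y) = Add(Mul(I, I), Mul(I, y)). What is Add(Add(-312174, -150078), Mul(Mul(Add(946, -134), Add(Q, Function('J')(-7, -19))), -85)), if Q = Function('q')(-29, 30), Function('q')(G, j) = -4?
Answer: -12747812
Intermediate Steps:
Function('J')(I, y) = Add(Pow(I, 2), Mul(I, y))
Q = -4
Add(Add(-312174, -150078), Mul(Mul(Add(946, -134), Add(Q, Function('J')(-7, -19))), -85)) = Add(Add(-312174, -150078), Mul(Mul(Add(946, -134), Add(-4, Mul(-7, Add(-7, -19)))), -85)) = Add(-462252, Mul(Mul(812, Add(-4, Mul(-7, -26))), -85)) = Add(-462252, Mul(Mul(812, Add(-4, 182)), -85)) = Add(-462252, Mul(Mul(812, 178), -85)) = Add(-462252, Mul(144536, -85)) = Add(-462252, -12285560) = -12747812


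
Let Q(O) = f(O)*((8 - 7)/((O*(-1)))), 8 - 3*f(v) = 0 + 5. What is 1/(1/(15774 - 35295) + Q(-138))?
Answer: 897966/6461 ≈ 138.98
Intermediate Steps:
f(v) = 1 (f(v) = 8/3 - (0 + 5)/3 = 8/3 - ⅓*5 = 8/3 - 5/3 = 1)
Q(O) = -1/O (Q(O) = 1*((8 - 7)/((O*(-1)))) = 1*(1/(-O)) = 1*(1*(-1/O)) = 1*(-1/O) = -1/O)
1/(1/(15774 - 35295) + Q(-138)) = 1/(1/(15774 - 35295) - 1/(-138)) = 1/(1/(-19521) - 1*(-1/138)) = 1/(-1/19521 + 1/138) = 1/(6461/897966) = 897966/6461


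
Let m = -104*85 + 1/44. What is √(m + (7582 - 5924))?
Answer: I*√3476077/22 ≈ 84.747*I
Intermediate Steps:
m = -388959/44 (m = -8840 + 1/44 = -388959/44 ≈ -8840.0)
√(m + (7582 - 5924)) = √(-388959/44 + (7582 - 5924)) = √(-388959/44 + 1658) = √(-316007/44) = I*√3476077/22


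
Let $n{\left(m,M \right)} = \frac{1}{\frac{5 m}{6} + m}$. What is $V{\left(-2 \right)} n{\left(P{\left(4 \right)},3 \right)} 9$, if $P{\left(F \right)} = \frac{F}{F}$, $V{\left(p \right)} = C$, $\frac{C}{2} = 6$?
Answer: $\frac{648}{11} \approx 58.909$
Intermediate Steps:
$C = 12$ ($C = 2 \cdot 6 = 12$)
$V{\left(p \right)} = 12$
$P{\left(F \right)} = 1$
$n{\left(m,M \right)} = \frac{6}{11 m}$ ($n{\left(m,M \right)} = \frac{1}{5 m \frac{1}{6} + m} = \frac{1}{\frac{5 m}{6} + m} = \frac{1}{\frac{11}{6} m} = \frac{6}{11 m}$)
$V{\left(-2 \right)} n{\left(P{\left(4 \right)},3 \right)} 9 = 12 \frac{6}{11 \cdot 1} \cdot 9 = 12 \cdot \frac{6}{11} \cdot 1 \cdot 9 = 12 \cdot \frac{6}{11} \cdot 9 = \frac{72}{11} \cdot 9 = \frac{648}{11}$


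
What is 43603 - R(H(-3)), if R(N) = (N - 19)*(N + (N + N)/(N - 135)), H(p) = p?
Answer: 1001373/23 ≈ 43538.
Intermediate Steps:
R(N) = (-19 + N)*(N + 2*N/(-135 + N)) (R(N) = (-19 + N)*(N + (2*N)/(-135 + N)) = (-19 + N)*(N + 2*N/(-135 + N)))
43603 - R(H(-3)) = 43603 - (-3)*(2527 + (-3)² - 152*(-3))/(-135 - 3) = 43603 - (-3)*(2527 + 9 + 456)/(-138) = 43603 - (-3)*(-1)*2992/138 = 43603 - 1*1496/23 = 43603 - 1496/23 = 1001373/23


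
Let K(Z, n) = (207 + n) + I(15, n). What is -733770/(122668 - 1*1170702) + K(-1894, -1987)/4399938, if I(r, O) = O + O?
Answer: 268542676552/384273718491 ≈ 0.69883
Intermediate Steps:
I(r, O) = 2*O
K(Z, n) = 207 + 3*n (K(Z, n) = (207 + n) + 2*n = 207 + 3*n)
-733770/(122668 - 1*1170702) + K(-1894, -1987)/4399938 = -733770/(122668 - 1*1170702) + (207 + 3*(-1987))/4399938 = -733770/(122668 - 1170702) + (207 - 5961)*(1/4399938) = -733770/(-1048034) - 5754*1/4399938 = -733770*(-1/1048034) - 959/733323 = 366885/524017 - 959/733323 = 268542676552/384273718491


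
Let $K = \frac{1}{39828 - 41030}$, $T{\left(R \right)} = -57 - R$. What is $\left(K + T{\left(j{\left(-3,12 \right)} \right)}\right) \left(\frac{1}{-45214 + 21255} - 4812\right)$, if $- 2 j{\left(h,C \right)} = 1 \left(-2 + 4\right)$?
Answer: $\frac{7760563494917}{28798718} \approx 2.6948 \cdot 10^{5}$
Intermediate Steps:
$j{\left(h,C \right)} = -1$ ($j{\left(h,C \right)} = - \frac{1 \left(-2 + 4\right)}{2} = - \frac{1 \cdot 2}{2} = \left(- \frac{1}{2}\right) 2 = -1$)
$K = - \frac{1}{1202}$ ($K = \frac{1}{-1202} = - \frac{1}{1202} \approx -0.00083195$)
$\left(K + T{\left(j{\left(-3,12 \right)} \right)}\right) \left(\frac{1}{-45214 + 21255} - 4812\right) = \left(- \frac{1}{1202} - 56\right) \left(\frac{1}{-45214 + 21255} - 4812\right) = \left(- \frac{1}{1202} + \left(-57 + 1\right)\right) \left(\frac{1}{-23959} - 4812\right) = \left(- \frac{1}{1202} - 56\right) \left(- \frac{1}{23959} - 4812\right) = \left(- \frac{67313}{1202}\right) \left(- \frac{115290709}{23959}\right) = \frac{7760563494917}{28798718}$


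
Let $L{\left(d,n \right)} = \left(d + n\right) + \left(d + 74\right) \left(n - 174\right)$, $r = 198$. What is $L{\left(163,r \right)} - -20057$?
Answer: $26106$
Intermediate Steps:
$L{\left(d,n \right)} = d + n + \left(-174 + n\right) \left(74 + d\right)$ ($L{\left(d,n \right)} = \left(d + n\right) + \left(74 + d\right) \left(-174 + n\right) = \left(d + n\right) + \left(-174 + n\right) \left(74 + d\right) = d + n + \left(-174 + n\right) \left(74 + d\right)$)
$L{\left(163,r \right)} - -20057 = \left(-12876 - 28199 + 75 \cdot 198 + 163 \cdot 198\right) - -20057 = \left(-12876 - 28199 + 14850 + 32274\right) + 20057 = 6049 + 20057 = 26106$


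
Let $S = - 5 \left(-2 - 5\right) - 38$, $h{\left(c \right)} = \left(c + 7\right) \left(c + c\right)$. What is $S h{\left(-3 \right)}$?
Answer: $72$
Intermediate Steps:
$h{\left(c \right)} = 2 c \left(7 + c\right)$ ($h{\left(c \right)} = \left(7 + c\right) 2 c = 2 c \left(7 + c\right)$)
$S = -3$ ($S = \left(-5\right) \left(-7\right) - 38 = 35 - 38 = -3$)
$S h{\left(-3 \right)} = - 3 \cdot 2 \left(-3\right) \left(7 - 3\right) = - 3 \cdot 2 \left(-3\right) 4 = \left(-3\right) \left(-24\right) = 72$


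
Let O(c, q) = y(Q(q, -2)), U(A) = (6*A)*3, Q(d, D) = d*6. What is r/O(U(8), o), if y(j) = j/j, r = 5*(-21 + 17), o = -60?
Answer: -20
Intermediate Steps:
Q(d, D) = 6*d
r = -20 (r = 5*(-4) = -20)
U(A) = 18*A
y(j) = 1
O(c, q) = 1
r/O(U(8), o) = -20/1 = -20*1 = -20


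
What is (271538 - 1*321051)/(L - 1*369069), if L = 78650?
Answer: 49513/290419 ≈ 0.17049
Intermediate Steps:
(271538 - 1*321051)/(L - 1*369069) = (271538 - 1*321051)/(78650 - 1*369069) = (271538 - 321051)/(78650 - 369069) = -49513/(-290419) = -49513*(-1/290419) = 49513/290419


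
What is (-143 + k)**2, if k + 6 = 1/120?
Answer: 319658641/14400 ≈ 22199.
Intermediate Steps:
k = -719/120 (k = -6 + 1/120 = -719/120 ≈ -5.9917)
(-143 + k)**2 = (-143 - 719/120)**2 = (-17879/120)**2 = 319658641/14400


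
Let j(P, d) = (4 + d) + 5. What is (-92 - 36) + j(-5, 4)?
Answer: -115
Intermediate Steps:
j(P, d) = 9 + d
(-92 - 36) + j(-5, 4) = (-92 - 36) + (9 + 4) = -128 + 13 = -115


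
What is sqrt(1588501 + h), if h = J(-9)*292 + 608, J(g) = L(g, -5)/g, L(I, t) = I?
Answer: sqrt(1589401) ≈ 1260.7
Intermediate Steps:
J(g) = 1 (J(g) = g/g = 1)
h = 900 (h = 1*292 + 608 = 292 + 608 = 900)
sqrt(1588501 + h) = sqrt(1588501 + 900) = sqrt(1589401)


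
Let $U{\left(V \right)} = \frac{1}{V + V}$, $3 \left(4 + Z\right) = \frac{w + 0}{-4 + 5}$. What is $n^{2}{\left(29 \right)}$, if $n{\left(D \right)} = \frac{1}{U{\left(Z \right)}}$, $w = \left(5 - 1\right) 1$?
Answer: $\frac{256}{9} \approx 28.444$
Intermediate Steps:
$w = 4$ ($w = 4 \cdot 1 = 4$)
$Z = - \frac{8}{3}$ ($Z = -4 + \frac{\left(4 + 0\right) \frac{1}{-4 + 5}}{3} = -4 + \frac{4 \cdot 1^{-1}}{3} = -4 + \frac{4 \cdot 1}{3} = -4 + \frac{1}{3} \cdot 4 = -4 + \frac{4}{3} = - \frac{8}{3} \approx -2.6667$)
$U{\left(V \right)} = \frac{1}{2 V}$
$n{\left(D \right)} = - \frac{16}{3}$ ($n{\left(D \right)} = \frac{1}{\frac{1}{2} \frac{1}{- \frac{8}{3}}} = \frac{1}{\frac{1}{2} \left(- \frac{3}{8}\right)} = \frac{1}{- \frac{3}{16}} = - \frac{16}{3}$)
$n^{2}{\left(29 \right)} = \left(- \frac{16}{3}\right)^{2} = \frac{256}{9}$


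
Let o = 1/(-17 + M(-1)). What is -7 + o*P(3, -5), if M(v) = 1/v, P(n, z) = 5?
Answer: -131/18 ≈ -7.2778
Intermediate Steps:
o = -1/18 (o = 1/(-17 + 1/(-1)) = 1/(-17 - 1) = 1/(-18) = -1/18 ≈ -0.055556)
-7 + o*P(3, -5) = -7 - 1/18*5 = -7 - 5/18 = -131/18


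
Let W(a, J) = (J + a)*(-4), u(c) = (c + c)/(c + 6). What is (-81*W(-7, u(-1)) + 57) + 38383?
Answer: 180212/5 ≈ 36042.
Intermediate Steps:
u(c) = 2*c/(6 + c) (u(c) = (2*c)/(6 + c) = 2*c/(6 + c))
W(a, J) = -4*J - 4*a
(-81*W(-7, u(-1)) + 57) + 38383 = (-81*(-8*(-1)/(6 - 1) - 4*(-7)) + 57) + 38383 = (-81*(-8*(-1)/5 + 28) + 57) + 38383 = (-81*(-4*(-⅖) + 28) + 57) + 38383 = (-81*(8/5 + 28) + 57) + 38383 = (-81*148/5 + 57) + 38383 = (-11988/5 + 57) + 38383 = -11703/5 + 38383 = 180212/5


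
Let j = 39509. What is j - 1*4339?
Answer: 35170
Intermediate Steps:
j - 1*4339 = 39509 - 1*4339 = 39509 - 4339 = 35170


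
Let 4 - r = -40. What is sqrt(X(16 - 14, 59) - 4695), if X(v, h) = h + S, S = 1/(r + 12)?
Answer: I*sqrt(3634610)/28 ≈ 68.088*I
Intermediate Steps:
r = 44 (r = 4 - 1*(-40) = 4 + 40 = 44)
S = 1/56 (S = 1/(44 + 12) = 1/56 ≈ 0.017857)
X(v, h) = 1/56 + h (X(v, h) = h + 1/56 = 1/56 + h)
sqrt(X(16 - 14, 59) - 4695) = sqrt((1/56 + 59) - 4695) = sqrt(3305/56 - 4695) = sqrt(-259615/56) = I*sqrt(3634610)/28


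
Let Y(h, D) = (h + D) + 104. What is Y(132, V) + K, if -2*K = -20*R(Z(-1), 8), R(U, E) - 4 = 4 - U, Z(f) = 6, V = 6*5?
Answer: 286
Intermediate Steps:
V = 30
R(U, E) = 8 - U (R(U, E) = 4 + (4 - U) = 8 - U)
Y(h, D) = 104 + D + h (Y(h, D) = (D + h) + 104 = 104 + D + h)
K = 20 (K = -(-10)*(8 - 1*6) = -(-10)*(8 - 6) = -(-10)*2 = -1/2*(-40) = 20)
Y(132, V) + K = (104 + 30 + 132) + 20 = 266 + 20 = 286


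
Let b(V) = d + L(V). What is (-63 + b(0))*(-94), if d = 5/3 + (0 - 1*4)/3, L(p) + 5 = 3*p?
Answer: 19082/3 ≈ 6360.7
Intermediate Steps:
L(p) = -5 + 3*p
d = 1/3 (d = 5*(1/3) + (0 - 4)*(1/3) = 5/3 - 4*1/3 = 5/3 - 4/3 = 1/3 ≈ 0.33333)
b(V) = -14/3 + 3*V (b(V) = 1/3 + (-5 + 3*V) = -14/3 + 3*V)
(-63 + b(0))*(-94) = (-63 + (-14/3 + 3*0))*(-94) = (-63 + (-14/3 + 0))*(-94) = (-63 - 14/3)*(-94) = -203/3*(-94) = 19082/3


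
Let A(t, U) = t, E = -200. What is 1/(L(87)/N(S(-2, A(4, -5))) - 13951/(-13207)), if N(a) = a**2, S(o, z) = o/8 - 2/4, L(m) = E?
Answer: -118863/42136841 ≈ -0.0028209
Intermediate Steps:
L(m) = -200
S(o, z) = -1/2 + o/8 (S(o, z) = o*(1/8) - 2*1/4 = o/8 - 1/2 = -1/2 + o/8)
1/(L(87)/N(S(-2, A(4, -5))) - 13951/(-13207)) = 1/(-200/(-1/2 + (1/8)*(-2))**2 - 13951/(-13207)) = 1/(-200/(-1/2 - 1/4)**2 - 13951*(-1/13207)) = 1/(-200/((-3/4)**2) + 13951/13207) = 1/(-200/9/16 + 13951/13207) = 1/(-200*16/9 + 13951/13207) = 1/(-3200/9 + 13951/13207) = 1/(-42136841/118863) = -118863/42136841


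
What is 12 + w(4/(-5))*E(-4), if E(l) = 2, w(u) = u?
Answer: 52/5 ≈ 10.400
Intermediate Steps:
12 + w(4/(-5))*E(-4) = 12 + (4/(-5))*2 = 12 + (4*(-1/5))*2 = 12 - 4/5*2 = 12 - 8/5 = 52/5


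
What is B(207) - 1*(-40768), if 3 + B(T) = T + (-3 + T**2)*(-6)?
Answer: -216104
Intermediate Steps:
B(T) = 15 + T - 6*T**2 (B(T) = -3 + (T + (-3 + T**2)*(-6)) = -3 + (T + (18 - 6*T**2)) = -3 + (18 + T - 6*T**2) = 15 + T - 6*T**2)
B(207) - 1*(-40768) = (15 + 207 - 6*207**2) - 1*(-40768) = (15 + 207 - 6*42849) + 40768 = (15 + 207 - 257094) + 40768 = -256872 + 40768 = -216104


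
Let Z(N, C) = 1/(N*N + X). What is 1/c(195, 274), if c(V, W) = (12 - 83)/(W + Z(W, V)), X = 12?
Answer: -20574113/5331248 ≈ -3.8592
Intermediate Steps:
Z(N, C) = 1/(12 + N²) (Z(N, C) = 1/(N*N + 12) = 1/(N² + 12) = 1/(12 + N²))
c(V, W) = -71/(W + 1/(12 + W²)) (c(V, W) = (12 - 83)/(W + 1/(12 + W²)) = -71/(W + 1/(12 + W²)))
1/c(195, 274) = 1/(71*(-12 - 1*274²)/(1 + 274*(12 + 274²))) = 1/(71*(-12 - 1*75076)/(1 + 274*(12 + 75076))) = 1/(71*(-12 - 75076)/(1 + 274*75088)) = 1/(71*(-75088)/(1 + 20574112)) = 1/(71*(-75088)/20574113) = 1/(71*(1/20574113)*(-75088)) = 1/(-5331248/20574113) = -20574113/5331248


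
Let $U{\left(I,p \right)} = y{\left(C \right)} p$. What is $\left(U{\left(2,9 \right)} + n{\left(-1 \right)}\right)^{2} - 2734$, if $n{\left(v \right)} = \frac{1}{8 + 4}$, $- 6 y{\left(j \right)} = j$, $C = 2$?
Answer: $- \frac{392471}{144} \approx -2725.5$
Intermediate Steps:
$y{\left(j \right)} = - \frac{j}{6}$
$n{\left(v \right)} = \frac{1}{12}$
$U{\left(I,p \right)} = - \frac{p}{3}$ ($U{\left(I,p \right)} = \left(- \frac{1}{6}\right) 2 p = - \frac{p}{3}$)
$\left(U{\left(2,9 \right)} + n{\left(-1 \right)}\right)^{2} - 2734 = \left(\left(- \frac{1}{3}\right) 9 + \frac{1}{12}\right)^{2} - 2734 = \left(-3 + \frac{1}{12}\right)^{2} - 2734 = \left(- \frac{35}{12}\right)^{2} - 2734 = \frac{1225}{144} - 2734 = - \frac{392471}{144}$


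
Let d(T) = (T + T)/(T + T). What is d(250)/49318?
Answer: 1/49318 ≈ 2.0277e-5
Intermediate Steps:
d(T) = 1 (d(T) = (2*T)/((2*T)) = (2*T)*(1/(2*T)) = 1)
d(250)/49318 = 1/49318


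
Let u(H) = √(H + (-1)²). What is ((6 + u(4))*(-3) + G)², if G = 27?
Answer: 126 - 54*√5 ≈ 5.2523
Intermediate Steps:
u(H) = √(1 + H) (u(H) = √(H + 1) = √(1 + H))
((6 + u(4))*(-3) + G)² = ((6 + √(1 + 4))*(-3) + 27)² = ((6 + √5)*(-3) + 27)² = ((-18 - 3*√5) + 27)² = (9 - 3*√5)²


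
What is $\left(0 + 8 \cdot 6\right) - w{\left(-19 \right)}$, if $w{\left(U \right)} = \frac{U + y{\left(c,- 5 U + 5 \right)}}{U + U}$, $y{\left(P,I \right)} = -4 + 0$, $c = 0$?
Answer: $\frac{1801}{38} \approx 47.395$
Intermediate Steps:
$y{\left(P,I \right)} = -4$
$w{\left(U \right)} = \frac{-4 + U}{2 U}$ ($w{\left(U \right)} = \frac{U - 4}{U + U} = \frac{-4 + U}{2 U}$)
$\left(0 + 8 \cdot 6\right) - w{\left(-19 \right)} = \left(0 + 8 \cdot 6\right) - \frac{-4 - 19}{2 \left(-19\right)} = \left(0 + 48\right) - \frac{1}{2} \left(- \frac{1}{19}\right) \left(-23\right) = 48 - \frac{23}{38} = \frac{1801}{38}$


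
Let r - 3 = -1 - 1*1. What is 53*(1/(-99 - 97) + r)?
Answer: 10335/196 ≈ 52.730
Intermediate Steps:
r = 1 (r = 3 + (-1 - 1*1) = 3 + (-1 - 1) = 3 - 2 = 1)
53*(1/(-99 - 97) + r) = 53*(1/(-99 - 97) + 1) = 53*(1/(-196) + 1) = 53*(-1/196 + 1) = 53*(195/196) = 10335/196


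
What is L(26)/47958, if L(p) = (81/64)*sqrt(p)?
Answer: 27*sqrt(26)/1023104 ≈ 0.00013456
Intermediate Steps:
L(p) = 81*sqrt(p)/64 (L(p) = (81*(1/64))*sqrt(p) = 81*sqrt(p)/64)
L(26)/47958 = (81*sqrt(26)/64)/47958 = (81*sqrt(26)/64)*(1/47958) = 27*sqrt(26)/1023104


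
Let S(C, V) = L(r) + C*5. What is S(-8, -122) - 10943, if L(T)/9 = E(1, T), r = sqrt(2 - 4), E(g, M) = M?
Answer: -10983 + 9*I*sqrt(2) ≈ -10983.0 + 12.728*I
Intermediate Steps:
r = I*sqrt(2) (r = sqrt(-2) = I*sqrt(2) ≈ 1.4142*I)
L(T) = 9*T
S(C, V) = 5*C + 9*I*sqrt(2) (S(C, V) = 9*(I*sqrt(2)) + C*5 = 9*I*sqrt(2) + 5*C = 5*C + 9*I*sqrt(2))
S(-8, -122) - 10943 = (5*(-8) + 9*I*sqrt(2)) - 10943 = (-40 + 9*I*sqrt(2)) - 10943 = -10983 + 9*I*sqrt(2)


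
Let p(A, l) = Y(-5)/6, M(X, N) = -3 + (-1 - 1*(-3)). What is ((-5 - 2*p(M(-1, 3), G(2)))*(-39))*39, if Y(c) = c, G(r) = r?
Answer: 5070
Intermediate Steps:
M(X, N) = -1 (M(X, N) = -3 + (-1 + 3) = -3 + 2 = -1)
p(A, l) = -⅚ (p(A, l) = -5/6 = -5*⅙ = -⅚)
((-5 - 2*p(M(-1, 3), G(2)))*(-39))*39 = ((-5 - 2*(-⅚))*(-39))*39 = ((-5 + 5/3)*(-39))*39 = -10/3*(-39)*39 = 130*39 = 5070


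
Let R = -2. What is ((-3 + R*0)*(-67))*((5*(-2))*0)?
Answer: 0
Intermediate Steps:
((-3 + R*0)*(-67))*((5*(-2))*0) = ((-3 - 2*0)*(-67))*((5*(-2))*0) = ((-3 + 0)*(-67))*(-10*0) = -3*(-67)*0 = 201*0 = 0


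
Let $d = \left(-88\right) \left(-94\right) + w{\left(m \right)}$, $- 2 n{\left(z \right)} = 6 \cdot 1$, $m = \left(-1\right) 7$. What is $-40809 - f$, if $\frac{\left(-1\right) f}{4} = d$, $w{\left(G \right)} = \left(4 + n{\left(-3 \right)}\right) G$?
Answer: $-7749$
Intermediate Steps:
$m = -7$
$n{\left(z \right)} = -3$ ($n{\left(z \right)} = - \frac{6 \cdot 1}{2} = \left(- \frac{1}{2}\right) 6 = -3$)
$w{\left(G \right)} = G$ ($w{\left(G \right)} = \left(4 - 3\right) G = 1 G = G$)
$d = 8265$ ($d = \left(-88\right) \left(-94\right) - 7 = 8272 - 7 = 8265$)
$f = -33060$ ($f = \left(-4\right) 8265 = -33060$)
$-40809 - f = -40809 - -33060 = -40809 + 33060 = -7749$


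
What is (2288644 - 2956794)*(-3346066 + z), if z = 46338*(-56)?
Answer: 3969475141100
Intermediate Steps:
z = -2594928
(2288644 - 2956794)*(-3346066 + z) = (2288644 - 2956794)*(-3346066 - 2594928) = -668150*(-5940994) = 3969475141100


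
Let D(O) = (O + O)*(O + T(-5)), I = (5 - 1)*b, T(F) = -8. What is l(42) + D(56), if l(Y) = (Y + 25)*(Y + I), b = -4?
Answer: 7118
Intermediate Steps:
I = -16 (I = (5 - 1)*(-4) = 4*(-4) = -16)
D(O) = 2*O*(-8 + O) (D(O) = (O + O)*(O - 8) = (2*O)*(-8 + O) = 2*O*(-8 + O))
l(Y) = (-16 + Y)*(25 + Y) (l(Y) = (Y + 25)*(Y - 16) = (25 + Y)*(-16 + Y) = (-16 + Y)*(25 + Y))
l(42) + D(56) = (-400 + 42² + 9*42) + 2*56*(-8 + 56) = (-400 + 1764 + 378) + 2*56*48 = 1742 + 5376 = 7118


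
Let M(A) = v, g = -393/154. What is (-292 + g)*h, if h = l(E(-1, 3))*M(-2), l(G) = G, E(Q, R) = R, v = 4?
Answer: -272166/77 ≈ -3534.6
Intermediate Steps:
g = -393/154 (g = -393*1/154 = -393/154 ≈ -2.5519)
M(A) = 4
h = 12 (h = 3*4 = 12)
(-292 + g)*h = (-292 - 393/154)*12 = -45361/154*12 = -272166/77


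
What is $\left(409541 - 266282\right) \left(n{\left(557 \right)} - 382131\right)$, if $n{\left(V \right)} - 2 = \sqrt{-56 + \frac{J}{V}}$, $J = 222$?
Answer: $-54743418411 + \frac{143259 i \sqrt{17250290}}{557} \approx -5.4743 \cdot 10^{10} + 1.0682 \cdot 10^{6} i$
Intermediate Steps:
$n{\left(V \right)} = 2 + \sqrt{-56 + \frac{222}{V}}$
$\left(409541 - 266282\right) \left(n{\left(557 \right)} - 382131\right) = \left(409541 - 266282\right) \left(\left(2 + \sqrt{-56 + \frac{222}{557}}\right) - 382131\right) = 143259 \left(\left(2 + \sqrt{-56 + 222 \cdot \frac{1}{557}}\right) - 382131\right) = 143259 \left(\left(2 + \sqrt{-56 + \frac{222}{557}}\right) - 382131\right) = 143259 \left(\left(2 + \sqrt{- \frac{30970}{557}}\right) - 382131\right) = 143259 \left(\left(2 + \frac{i \sqrt{17250290}}{557}\right) - 382131\right) = 143259 \left(-382129 + \frac{i \sqrt{17250290}}{557}\right) = -54743418411 + \frac{143259 i \sqrt{17250290}}{557}$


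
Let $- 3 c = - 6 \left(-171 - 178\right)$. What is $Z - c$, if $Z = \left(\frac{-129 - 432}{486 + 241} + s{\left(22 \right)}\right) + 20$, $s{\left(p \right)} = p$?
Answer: $\frac{537419}{727} \approx 739.23$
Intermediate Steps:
$Z = \frac{29973}{727}$ ($Z = \left(\frac{-129 - 432}{486 + 241} + 22\right) + 20 = \left(- \frac{561}{727} + 22\right) + 20 = \frac{15433}{727} + 20 = \frac{29973}{727} \approx 41.228$)
$c = -698$ ($c = - \frac{\left(-6\right) \left(-171 - 178\right)}{3} = - \frac{\left(-6\right) \left(-349\right)}{3} = \left(- \frac{1}{3}\right) 2094 = -698$)
$Z - c = \frac{29973}{727} - -698 = \frac{29973}{727} + 698 = \frac{537419}{727}$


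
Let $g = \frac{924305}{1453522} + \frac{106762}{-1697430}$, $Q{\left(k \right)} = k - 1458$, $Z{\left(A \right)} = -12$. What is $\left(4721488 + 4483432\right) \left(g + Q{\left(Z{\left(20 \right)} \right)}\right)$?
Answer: $- \frac{238371032740176132892}{17623227489} \approx -1.3526 \cdot 10^{10}$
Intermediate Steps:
$Q{\left(k \right)} = -1458 + k$
$g = \frac{100983008599}{176232274890}$ ($g = 924305 \cdot \frac{1}{1453522} + 106762 \left(- \frac{1}{1697430}\right) = \frac{924305}{1453522} - \frac{53381}{848715} = \frac{100983008599}{176232274890} \approx 0.57301$)
$\left(4721488 + 4483432\right) \left(g + Q{\left(Z{\left(20 \right)} \right)}\right) = \left(4721488 + 4483432\right) \left(\frac{100983008599}{176232274890} - 1470\right) = 9204920 \left(\frac{100983008599}{176232274890} - 1470\right) = 9204920 \left(- \frac{258960461079701}{176232274890}\right) = - \frac{238371032740176132892}{17623227489}$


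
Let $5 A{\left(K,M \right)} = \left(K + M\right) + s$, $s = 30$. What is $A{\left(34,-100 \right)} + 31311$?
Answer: $\frac{156519}{5} \approx 31304.0$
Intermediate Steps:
$A{\left(K,M \right)} = 6 + \frac{K}{5} + \frac{M}{5}$ ($A{\left(K,M \right)} = \frac{\left(K + M\right) + 30}{5} = \frac{30 + K + M}{5} = 6 + \frac{K}{5} + \frac{M}{5}$)
$A{\left(34,-100 \right)} + 31311 = \left(6 + \frac{1}{5} \cdot 34 + \frac{1}{5} \left(-100\right)\right) + 31311 = \left(6 + \frac{34}{5} - 20\right) + 31311 = - \frac{36}{5} + 31311 = \frac{156519}{5}$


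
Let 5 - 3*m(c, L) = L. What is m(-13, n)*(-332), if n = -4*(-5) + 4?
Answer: 6308/3 ≈ 2102.7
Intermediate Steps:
n = 24 (n = 20 + 4 = 24)
m(c, L) = 5/3 - L/3
m(-13, n)*(-332) = (5/3 - ⅓*24)*(-332) = (5/3 - 8)*(-332) = -19/3*(-332) = 6308/3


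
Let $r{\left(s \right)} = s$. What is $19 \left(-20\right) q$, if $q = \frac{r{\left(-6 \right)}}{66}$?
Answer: $\frac{380}{11} \approx 34.545$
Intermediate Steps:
$q = - \frac{1}{11}$ ($q = - \frac{6}{66} = \left(-6\right) \frac{1}{66} = - \frac{1}{11} \approx -0.090909$)
$19 \left(-20\right) q = 19 \left(-20\right) \left(- \frac{1}{11}\right) = \left(-380\right) \left(- \frac{1}{11}\right) = \frac{380}{11}$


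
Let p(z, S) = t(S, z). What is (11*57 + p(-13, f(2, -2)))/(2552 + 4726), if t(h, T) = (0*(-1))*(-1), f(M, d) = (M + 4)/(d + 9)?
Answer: 209/2426 ≈ 0.086150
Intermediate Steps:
f(M, d) = (4 + M)/(9 + d)
t(h, T) = 0 (t(h, T) = 0*(-1) = 0)
p(z, S) = 0
(11*57 + p(-13, f(2, -2)))/(2552 + 4726) = (11*57 + 0)/(2552 + 4726) = (627 + 0)/7278 = 627*(1/7278) = 209/2426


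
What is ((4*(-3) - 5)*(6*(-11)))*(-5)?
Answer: -5610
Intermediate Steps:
((4*(-3) - 5)*(6*(-11)))*(-5) = ((-12 - 5)*(-66))*(-5) = -17*(-66)*(-5) = 1122*(-5) = -5610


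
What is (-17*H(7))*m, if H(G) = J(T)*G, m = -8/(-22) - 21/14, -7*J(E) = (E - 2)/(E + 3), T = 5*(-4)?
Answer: -25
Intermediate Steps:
T = -20
J(E) = -(-2 + E)/(7*(3 + E)) (J(E) = -(E - 2)/(7*(E + 3)) = -(-2 + E)/(7*(3 + E)))
m = -25/22 (m = -8*(-1/22) - 21*1/14 = 4/11 - 3/2 = -25/22 ≈ -1.1364)
H(G) = -22*G/119 (H(G) = ((2 - 1*(-20))/(7*(3 - 20)))*G = ((⅐)*(2 + 20)/(-17))*G = ((⅐)*(-1/17)*22)*G = -22*G/119)
(-17*H(7))*m = -(-22)*7/7*(-25/22) = -17*(-22/17)*(-25/22) = 22*(-25/22) = -25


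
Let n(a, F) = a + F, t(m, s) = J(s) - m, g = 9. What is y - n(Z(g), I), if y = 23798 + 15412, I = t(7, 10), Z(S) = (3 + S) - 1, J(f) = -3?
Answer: 39209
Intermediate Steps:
t(m, s) = -3 - m
Z(S) = 2 + S
I = -10 (I = -3 - 1*7 = -3 - 7 = -10)
n(a, F) = F + a
y = 39210
y - n(Z(g), I) = 39210 - (-10 + (2 + 9)) = 39210 - (-10 + 11) = 39210 - 1*1 = 39210 - 1 = 39209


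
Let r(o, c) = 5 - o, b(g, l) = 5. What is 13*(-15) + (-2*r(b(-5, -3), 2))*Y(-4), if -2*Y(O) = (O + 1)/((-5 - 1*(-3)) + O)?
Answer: -195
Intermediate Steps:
Y(O) = -(1 + O)/(2*(-2 + O)) (Y(O) = -(O + 1)/(2*((-5 - 1*(-3)) + O)) = -(1 + O)/(2*((-5 + 3) + O)) = -(1 + O)/(2*(-2 + O)))
13*(-15) + (-2*r(b(-5, -3), 2))*Y(-4) = 13*(-15) + (-2*(5 - 1*5))*((-1 - 1*(-4))/(2*(-2 - 4))) = -195 + (-2*(5 - 5))*((½)*(-1 + 4)/(-6)) = -195 + (-2*0)*((½)*(-⅙)*3) = -195 + 0*(-¼) = -195 + 0 = -195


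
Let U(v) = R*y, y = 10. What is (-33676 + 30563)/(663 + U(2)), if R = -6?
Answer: -3113/603 ≈ -5.1625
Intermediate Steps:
U(v) = -60 (U(v) = -6*10 = -60)
(-33676 + 30563)/(663 + U(2)) = (-33676 + 30563)/(663 - 60) = -3113/603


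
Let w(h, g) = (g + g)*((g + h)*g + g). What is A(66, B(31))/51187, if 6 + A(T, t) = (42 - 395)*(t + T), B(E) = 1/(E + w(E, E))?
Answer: -2822510921/6199615879 ≈ -0.45527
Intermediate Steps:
w(h, g) = 2*g*(g + g*(g + h)) (w(h, g) = (2*g)*(g*(g + h) + g) = (2*g)*(g + g*(g + h)) = 2*g*(g + g*(g + h)))
B(E) = 1/(E + 2*E²*(1 + 2*E)) (B(E) = 1/(E + 2*E²*(1 + E + E)) = 1/(E + 2*E²*(1 + 2*E)))
A(T, t) = -6 - 353*T - 353*t (A(T, t) = -6 + (42 - 395)*(t + T) = -6 - 353*(T + t) = -6 + (-353*T - 353*t) = -6 - 353*T - 353*t)
A(66, B(31))/51187 = (-6 - 353*66 - 353/(31*(1 + 2*31*(1 + 2*31))))/51187 = (-6 - 23298 - 353/(31*(1 + 2*31*(1 + 62))))*(1/51187) = (-6 - 23298 - 353/(31*(1 + 2*31*63)))*(1/51187) = (-6 - 23298 - 353/(31*(1 + 3906)))*(1/51187) = (-6 - 23298 - 353/(31*3907))*(1/51187) = (-6 - 23298 - 353*1/121117)*(1/51187) = (-6 - 23298 - 353/121117)*(1/51187) = -2822510921/121117*1/51187 = -2822510921/6199615879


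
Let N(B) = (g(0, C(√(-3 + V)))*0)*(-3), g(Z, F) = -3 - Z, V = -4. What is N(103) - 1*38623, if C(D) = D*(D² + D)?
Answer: -38623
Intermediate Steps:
C(D) = D*(D + D²)
N(B) = 0 (N(B) = ((-3 - 1*0)*0)*(-3) = ((-3 + 0)*0)*(-3) = -3*0*(-3) = 0*(-3) = 0)
N(103) - 1*38623 = 0 - 1*38623 = 0 - 38623 = -38623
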